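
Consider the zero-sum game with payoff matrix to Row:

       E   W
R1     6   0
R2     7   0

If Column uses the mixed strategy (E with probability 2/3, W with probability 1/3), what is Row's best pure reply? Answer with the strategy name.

R2

Expected payoff of R1: (2/3)·6 + (1/3)·0 = 4.
Expected payoff of R2: (2/3)·7 + (1/3)·0 = 14/3.
The largest is 14/3, so Row's best response is R2.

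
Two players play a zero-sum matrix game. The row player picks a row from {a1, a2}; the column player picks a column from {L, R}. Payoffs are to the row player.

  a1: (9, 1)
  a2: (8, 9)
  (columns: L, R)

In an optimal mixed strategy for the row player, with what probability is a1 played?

1/9

Row minima: a1 → 1, a2 → 8; maximin = 8.
Column maxima: L → 9, R → 9; minimax = 9.
8 ≠ 9, so there is no saddle point; optimal play is mixed.
Let the row player play a1 with probability p. Expected payoff against L: 9p + 8(1−p) = p + 8; against R: 1p + 9(1−p) = −8p + 9.
Setting these equal: p + 8 = −8p + 9 ⇒ 9p = 1 ⇒ p = 1/9, and the value is (1)·(1/9) + 8 = 73/9.
For the column player: with q = P(L), equating a1's and a2's payoffs gives 8q + 1 = −q + 9 ⇒ q = 8/9.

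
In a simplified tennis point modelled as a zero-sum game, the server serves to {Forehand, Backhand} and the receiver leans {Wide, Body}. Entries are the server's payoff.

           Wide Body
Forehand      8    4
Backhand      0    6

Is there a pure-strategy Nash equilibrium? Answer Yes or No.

Row minima: Forehand → 4, Backhand → 0; maximin = 4.
Column maxima: Wide → 8, Body → 6; minimax = 6.
4 ≠ 6, so no pure-strategy equilibrium exists.

No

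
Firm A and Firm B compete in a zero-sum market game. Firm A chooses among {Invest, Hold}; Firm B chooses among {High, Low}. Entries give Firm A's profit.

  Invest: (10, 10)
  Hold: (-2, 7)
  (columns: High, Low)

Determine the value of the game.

Row minima: Invest → 10, Hold → -2; maximin = 10.
Column maxima: High → 10, Low → 10; minimax = 10.
Since maximin = minimax = 10, there is a saddle point and the value is 10.

10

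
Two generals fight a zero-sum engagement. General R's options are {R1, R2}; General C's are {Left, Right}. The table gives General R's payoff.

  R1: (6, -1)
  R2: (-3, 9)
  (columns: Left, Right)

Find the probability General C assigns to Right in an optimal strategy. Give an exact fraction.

9/19

Row minima: R1 → -1, R2 → -3; maximin = -1.
Column maxima: Left → 6, Right → 9; minimax = 6.
-1 ≠ 6, so there is no saddle point; optimal play is mixed.
Let General R play R1 with probability p. Expected payoff against Left: 6p + (-3)(1−p) = 9p − 3; against Right: (-1)p + 9(1−p) = −10p + 9.
Setting these equal: 9p − 3 = −10p + 9 ⇒ 19p = 12 ⇒ p = 12/19, and the value is (9)·(12/19) − 3 = 51/19.
For General C: with q = P(Left), equating R1's and R2's payoffs gives 7q − 1 = −12q + 9 ⇒ q = 10/19.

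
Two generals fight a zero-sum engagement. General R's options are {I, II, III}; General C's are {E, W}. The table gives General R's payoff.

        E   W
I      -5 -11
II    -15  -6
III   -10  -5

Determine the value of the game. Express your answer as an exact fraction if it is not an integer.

Row minima: I → -11, II → -15, III → -10; maximin = -10.
Column maxima: E → -5, W → -5; minimax = -5.
-10 ≠ -5, so there is no saddle point; optimal play is mixed.
II is strictly dominated by III, so General R never plays it.
On the remaining 2×2 (I, III vs E, W):
Let General R play I with probability p. Expected payoff against E: (-5)p + (-10)(1−p) = 5p − 10; against W: (-11)p + (-5)(1−p) = −6p − 5.
Setting these equal: 5p − 10 = −6p − 5 ⇒ 11p = 5 ⇒ p = 5/11, and the value is (5)·(5/11) − 10 = -85/11.
For General C: with q = P(E), equating I's and III's payoffs gives 6q − 11 = −5q − 5 ⇒ q = 6/11.

-85/11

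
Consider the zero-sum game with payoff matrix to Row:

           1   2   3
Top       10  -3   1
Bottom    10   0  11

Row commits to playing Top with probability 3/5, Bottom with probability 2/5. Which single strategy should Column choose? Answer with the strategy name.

If Column plays 1, Row's expected payoff is (3/5)·10 + (2/5)·10 = 10.
If Column plays 2, Row's expected payoff is (3/5)·(-3) + (2/5)·0 = -9/5.
If Column plays 3, Row's expected payoff is (3/5)·1 + (2/5)·11 = 5.
Column minimizes Row's payoff; the smallest is -9/5, so the best response is 2.

2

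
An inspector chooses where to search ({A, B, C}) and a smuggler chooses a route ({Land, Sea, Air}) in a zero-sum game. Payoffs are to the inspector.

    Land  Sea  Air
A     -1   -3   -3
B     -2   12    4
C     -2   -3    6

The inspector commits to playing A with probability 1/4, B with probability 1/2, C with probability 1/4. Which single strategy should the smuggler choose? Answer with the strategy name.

If the smuggler plays Land, the inspector's expected payoff is (1/4)·(-1) + (1/2)·(-2) + (1/4)·(-2) = -7/4.
If the smuggler plays Sea, the inspector's expected payoff is (1/4)·(-3) + (1/2)·12 + (1/4)·(-3) = 9/2.
If the smuggler plays Air, the inspector's expected payoff is (1/4)·(-3) + (1/2)·4 + (1/4)·6 = 11/4.
The smuggler minimizes the inspector's payoff; the smallest is -7/4, so the best response is Land.

Land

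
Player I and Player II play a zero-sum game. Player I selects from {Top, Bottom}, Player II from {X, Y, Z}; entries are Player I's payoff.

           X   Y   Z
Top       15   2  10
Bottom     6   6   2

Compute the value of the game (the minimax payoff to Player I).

14/3

Row minima: Top → 2, Bottom → 2; maximin = 2.
Column maxima: X → 15, Y → 6, Z → 10; minimax = 6.
2 ≠ 6, so there is no saddle point; optimal play is mixed.
X is strictly dominated by Z (it gives Player I strictly more in every row), so Player II never plays it.
On the remaining 2×2 (Top, Bottom vs Y, Z):
Let Player I play Top with probability p. Expected payoff against Y: 2p + 6(1−p) = −4p + 6; against Z: 10p + 2(1−p) = 8p + 2.
Setting these equal: −4p + 6 = 8p + 2 ⇒ −12p = -4 ⇒ p = 1/3, and the value is (-4)·(1/3) + 6 = 14/3.
For Player II: with q = P(Y), equating Top's and Bottom's payoffs gives −8q + 10 = 4q + 2 ⇒ q = 2/3.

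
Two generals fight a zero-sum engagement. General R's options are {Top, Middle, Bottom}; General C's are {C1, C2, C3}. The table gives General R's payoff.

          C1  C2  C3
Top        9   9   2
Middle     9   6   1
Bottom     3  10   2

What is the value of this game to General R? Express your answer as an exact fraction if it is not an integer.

2

Row minima: Top → 2, Middle → 1, Bottom → 2; maximin = 2.
Column maxima: C1 → 9, C2 → 10, C3 → 2; minimax = 2.
Since maximin = minimax = 2, there is a saddle point and the value is 2.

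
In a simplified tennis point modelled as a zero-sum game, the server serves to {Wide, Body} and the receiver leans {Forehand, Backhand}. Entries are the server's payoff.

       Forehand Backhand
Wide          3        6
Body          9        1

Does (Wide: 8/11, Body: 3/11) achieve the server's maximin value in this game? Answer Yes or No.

Against Forehand this mix gives (8/11)·3 + (3/11)·9 = 51/11.
Against Backhand this mix gives (8/11)·6 + (3/11)·1 = 51/11.
All of the receiver's active replies (Forehand, Backhand) yield 51/11, and no column does worse for the server. The mix makes the receiver indifferent and guarantees 51/11, so it is optimal.

Yes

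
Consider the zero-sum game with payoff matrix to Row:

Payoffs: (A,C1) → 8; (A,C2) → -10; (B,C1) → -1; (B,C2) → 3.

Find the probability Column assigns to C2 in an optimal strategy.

9/22

Row minima: A → -10, B → -1; maximin = -1.
Column maxima: C1 → 8, C2 → 3; minimax = 3.
-1 ≠ 3, so there is no saddle point; optimal play is mixed.
Let Row play A with probability p. Expected payoff against C1: 8p + (-1)(1−p) = 9p − 1; against C2: (-10)p + 3(1−p) = −13p + 3.
Setting these equal: 9p − 1 = −13p + 3 ⇒ 22p = 4 ⇒ p = 2/11, and the value is (9)·(2/11) − 1 = 7/11.
For Column: with q = P(C1), equating A's and B's payoffs gives 18q − 10 = −4q + 3 ⇒ q = 13/22.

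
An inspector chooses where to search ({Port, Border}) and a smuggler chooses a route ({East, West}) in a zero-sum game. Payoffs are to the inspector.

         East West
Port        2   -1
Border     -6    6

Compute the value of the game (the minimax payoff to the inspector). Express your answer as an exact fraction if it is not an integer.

2/5

Row minima: Port → -1, Border → -6; maximin = -1.
Column maxima: East → 2, West → 6; minimax = 2.
-1 ≠ 2, so there is no saddle point; optimal play is mixed.
Let the inspector play Port with probability p. Expected payoff against East: 2p + (-6)(1−p) = 8p − 6; against West: (-1)p + 6(1−p) = −7p + 6.
Setting these equal: 8p − 6 = −7p + 6 ⇒ 15p = 12 ⇒ p = 4/5, and the value is (8)·(4/5) − 6 = 2/5.
For the smuggler: with q = P(East), equating Port's and Border's payoffs gives 3q − 1 = −12q + 6 ⇒ q = 7/15.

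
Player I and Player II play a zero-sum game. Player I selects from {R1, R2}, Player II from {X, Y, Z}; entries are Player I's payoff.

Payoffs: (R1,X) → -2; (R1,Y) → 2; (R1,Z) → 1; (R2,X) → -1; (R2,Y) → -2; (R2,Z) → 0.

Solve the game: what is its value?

-6/5

Row minima: R1 → -2, R2 → -2; maximin = -2.
Column maxima: X → -1, Y → 2, Z → 1; minimax = -1.
-2 ≠ -1, so there is no saddle point; optimal play is mixed.
Z is strictly dominated by X (it gives Player I strictly more in every row), so Player II never plays it.
On the remaining 2×2 (R1, R2 vs X, Y):
Let Player I play R1 with probability p. Expected payoff against X: (-2)p + (-1)(1−p) = −p − 1; against Y: 2p + (-2)(1−p) = 4p − 2.
Setting these equal: −p − 1 = 4p − 2 ⇒ −5p = -1 ⇒ p = 1/5, and the value is (-1)·(1/5) − 1 = -6/5.
For Player II: with q = P(X), equating R1's and R2's payoffs gives −4q + 2 = q − 2 ⇒ q = 4/5.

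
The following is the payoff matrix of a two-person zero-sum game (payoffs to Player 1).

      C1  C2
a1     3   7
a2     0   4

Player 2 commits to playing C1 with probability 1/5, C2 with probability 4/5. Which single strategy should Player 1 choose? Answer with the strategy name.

a1

Expected payoff of a1: (1/5)·3 + (4/5)·7 = 31/5.
Expected payoff of a2: (1/5)·0 + (4/5)·4 = 16/5.
The largest is 31/5, so Player 1's best response is a1.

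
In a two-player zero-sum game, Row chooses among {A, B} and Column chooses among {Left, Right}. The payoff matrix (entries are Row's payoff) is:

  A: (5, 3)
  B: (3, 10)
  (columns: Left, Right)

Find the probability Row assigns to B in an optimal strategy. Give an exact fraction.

2/9

Row minima: A → 3, B → 3; maximin = 3.
Column maxima: Left → 5, Right → 10; minimax = 5.
3 ≠ 5, so there is no saddle point; optimal play is mixed.
Let Row play A with probability p. Expected payoff against Left: 5p + 3(1−p) = 2p + 3; against Right: 3p + 10(1−p) = −7p + 10.
Setting these equal: 2p + 3 = −7p + 10 ⇒ 9p = 7 ⇒ p = 7/9, and the value is (2)·(7/9) + 3 = 41/9.
For Column: with q = P(Left), equating A's and B's payoffs gives 2q + 3 = −7q + 10 ⇒ q = 7/9.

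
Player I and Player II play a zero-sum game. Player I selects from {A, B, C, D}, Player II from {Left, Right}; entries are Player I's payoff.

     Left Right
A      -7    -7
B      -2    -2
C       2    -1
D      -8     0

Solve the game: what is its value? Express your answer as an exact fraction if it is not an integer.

-8/11

Row minima: A → -7, B → -2, C → -1, D → -8; maximin = -1.
Column maxima: Left → 2, Right → 0; minimax = 0.
-1 ≠ 0, so there is no saddle point; optimal play is mixed.
A is strictly dominated by B, so Player I never plays it.
B is strictly dominated by C, so Player I never plays it.
On the remaining 2×2 (C, D vs Left, Right):
Let Player I play C with probability p. Expected payoff against Left: 2p + (-8)(1−p) = 10p − 8; against Right: (-1)p + 0(1−p) = −p.
Setting these equal: 10p − 8 = −p ⇒ 11p = 8 ⇒ p = 8/11, and the value is (10)·(8/11) − 8 = -8/11.
For Player II: with q = P(Left), equating C's and D's payoffs gives 3q − 1 = −8q ⇒ q = 1/11.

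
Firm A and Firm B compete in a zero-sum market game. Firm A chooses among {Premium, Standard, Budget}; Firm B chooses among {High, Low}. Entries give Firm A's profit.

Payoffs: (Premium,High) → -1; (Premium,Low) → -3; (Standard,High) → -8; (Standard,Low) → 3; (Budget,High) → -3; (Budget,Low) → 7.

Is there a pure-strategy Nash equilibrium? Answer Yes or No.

Row minima: Premium → -3, Standard → -8, Budget → -3; maximin = -3.
Column maxima: High → -1, Low → 7; minimax = -1.
-3 ≠ -1, so no pure-strategy equilibrium exists.

No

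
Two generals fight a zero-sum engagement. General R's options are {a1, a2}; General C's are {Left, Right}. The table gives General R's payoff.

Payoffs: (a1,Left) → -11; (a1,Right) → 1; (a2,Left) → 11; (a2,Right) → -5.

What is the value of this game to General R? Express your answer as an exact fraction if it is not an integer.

Row minima: a1 → -11, a2 → -5; maximin = -5.
Column maxima: Left → 11, Right → 1; minimax = 1.
-5 ≠ 1, so there is no saddle point; optimal play is mixed.
Let General R play a1 with probability p. Expected payoff against Left: (-11)p + 11(1−p) = −22p + 11; against Right: 1p + (-5)(1−p) = 6p − 5.
Setting these equal: −22p + 11 = 6p − 5 ⇒ −28p = -16 ⇒ p = 4/7, and the value is (-22)·(4/7) + 11 = -11/7.
For General C: with q = P(Left), equating a1's and a2's payoffs gives −12q + 1 = 16q − 5 ⇒ q = 3/14.

-11/7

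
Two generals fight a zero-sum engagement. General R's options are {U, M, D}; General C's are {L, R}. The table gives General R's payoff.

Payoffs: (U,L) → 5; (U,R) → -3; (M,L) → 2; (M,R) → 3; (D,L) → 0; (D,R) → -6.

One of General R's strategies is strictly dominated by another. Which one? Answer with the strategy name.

D

U gives a strictly higher payoff than D against every column: 5 > 0, -3 > -6.
So D is strictly dominated and General R never plays it.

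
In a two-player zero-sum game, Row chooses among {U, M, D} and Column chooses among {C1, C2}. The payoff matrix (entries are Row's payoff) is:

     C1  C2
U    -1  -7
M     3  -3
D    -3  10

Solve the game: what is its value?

21/19

Row minima: U → -7, M → -3, D → -3; maximin = -3.
Column maxima: C1 → 3, C2 → 10; minimax = 3.
-3 ≠ 3, so there is no saddle point; optimal play is mixed.
U is strictly dominated by M, so Row never plays it.
On the remaining 2×2 (M, D vs C1, C2):
Let Row play M with probability p. Expected payoff against C1: 3p + (-3)(1−p) = 6p − 3; against C2: (-3)p + 10(1−p) = −13p + 10.
Setting these equal: 6p − 3 = −13p + 10 ⇒ 19p = 13 ⇒ p = 13/19, and the value is (6)·(13/19) − 3 = 21/19.
For Column: with q = P(C1), equating M's and D's payoffs gives 6q − 3 = −13q + 10 ⇒ q = 13/19.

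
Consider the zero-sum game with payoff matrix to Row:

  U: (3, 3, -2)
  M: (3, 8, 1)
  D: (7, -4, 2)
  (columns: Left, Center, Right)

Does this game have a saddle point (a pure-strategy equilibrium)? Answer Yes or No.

No

Row minima: U → -2, M → 1, D → -4; maximin = 1.
Column maxima: Left → 7, Center → 8, Right → 2; minimax = 2.
1 ≠ 2, so no pure-strategy equilibrium exists.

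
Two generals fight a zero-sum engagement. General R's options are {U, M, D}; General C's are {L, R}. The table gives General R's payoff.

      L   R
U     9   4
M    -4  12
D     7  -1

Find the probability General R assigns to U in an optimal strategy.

Row minima: U → 4, M → -4, D → -1; maximin = 4.
Column maxima: L → 9, R → 12; minimax = 9.
4 ≠ 9, so there is no saddle point; optimal play is mixed.
D is strictly dominated by U, so General R never plays it.
On the remaining 2×2 (U, M vs L, R):
Let General R play U with probability p. Expected payoff against L: 9p + (-4)(1−p) = 13p − 4; against R: 4p + 12(1−p) = −8p + 12.
Setting these equal: 13p − 4 = −8p + 12 ⇒ 21p = 16 ⇒ p = 16/21, and the value is (13)·(16/21) − 4 = 124/21.
For General C: with q = P(L), equating U's and M's payoffs gives 5q + 4 = −16q + 12 ⇒ q = 8/21.

16/21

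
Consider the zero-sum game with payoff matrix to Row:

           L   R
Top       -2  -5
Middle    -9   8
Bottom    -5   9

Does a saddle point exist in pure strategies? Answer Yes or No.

Row minima: Top → -5, Middle → -9, Bottom → -5; maximin = -5.
Column maxima: L → -2, R → 9; minimax = -2.
-5 ≠ -2, so no pure-strategy equilibrium exists.

No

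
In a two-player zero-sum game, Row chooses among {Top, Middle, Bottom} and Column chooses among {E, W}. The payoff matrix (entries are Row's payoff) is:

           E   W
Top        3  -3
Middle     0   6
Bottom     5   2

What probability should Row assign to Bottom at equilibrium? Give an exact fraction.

2/3

Row minima: Top → -3, Middle → 0, Bottom → 2; maximin = 2.
Column maxima: E → 5, W → 6; minimax = 5.
2 ≠ 5, so there is no saddle point; optimal play is mixed.
Top is strictly dominated by Bottom, so Row never plays it.
On the remaining 2×2 (Middle, Bottom vs E, W):
Let Row play Middle with probability p. Expected payoff against E: 0p + 5(1−p) = −5p + 5; against W: 6p + 2(1−p) = 4p + 2.
Setting these equal: −5p + 5 = 4p + 2 ⇒ −9p = -3 ⇒ p = 1/3, and the value is (-5)·(1/3) + 5 = 10/3.
For Column: with q = P(E), equating Middle's and Bottom's payoffs gives −6q + 6 = 3q + 2 ⇒ q = 4/9.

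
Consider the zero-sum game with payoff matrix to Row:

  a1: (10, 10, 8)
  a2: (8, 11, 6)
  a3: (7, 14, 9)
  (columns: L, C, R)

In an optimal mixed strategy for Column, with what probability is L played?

Row minima: a1 → 8, a2 → 6, a3 → 7; maximin = 8.
Column maxima: L → 10, C → 14, R → 9; minimax = 9.
8 ≠ 9, so there is no saddle point; optimal play is mixed.
C is strictly dominated by R (it gives Row strictly more in every row), so Column never plays it.
With C eliminated, a2 is strictly dominated by a1 (a1 gives Row strictly more in every remaining column), so Row never plays it.
On the remaining 2×2 (a1, a3 vs L, R):
Let Row play a1 with probability p. Expected payoff against L: 10p + 7(1−p) = 3p + 7; against R: 8p + 9(1−p) = −p + 9.
Setting these equal: 3p + 7 = −p + 9 ⇒ 4p = 2 ⇒ p = 1/2, and the value is (3)·(1/2) + 7 = 17/2.
For Column: with q = P(L), equating a1's and a3's payoffs gives 2q + 8 = −2q + 9 ⇒ q = 1/4.

1/4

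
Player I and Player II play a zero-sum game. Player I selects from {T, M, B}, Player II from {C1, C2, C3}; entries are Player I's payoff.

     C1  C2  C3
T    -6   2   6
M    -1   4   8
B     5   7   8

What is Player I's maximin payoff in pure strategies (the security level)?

5

Row minima: T → -6, M → -1, B → 5.
The best of these is 5.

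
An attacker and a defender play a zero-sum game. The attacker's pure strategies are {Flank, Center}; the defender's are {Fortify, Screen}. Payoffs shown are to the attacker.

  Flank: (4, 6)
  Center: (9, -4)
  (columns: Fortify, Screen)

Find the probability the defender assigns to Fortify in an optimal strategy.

Row minima: Flank → 4, Center → -4; maximin = 4.
Column maxima: Fortify → 9, Screen → 6; minimax = 6.
4 ≠ 6, so there is no saddle point; optimal play is mixed.
Let the attacker play Flank with probability p. Expected payoff against Fortify: 4p + 9(1−p) = −5p + 9; against Screen: 6p + (-4)(1−p) = 10p − 4.
Setting these equal: −5p + 9 = 10p − 4 ⇒ −15p = -13 ⇒ p = 13/15, and the value is (-5)·(13/15) + 9 = 14/3.
For the defender: with q = P(Fortify), equating Flank's and Center's payoffs gives −2q + 6 = 13q − 4 ⇒ q = 2/3.

2/3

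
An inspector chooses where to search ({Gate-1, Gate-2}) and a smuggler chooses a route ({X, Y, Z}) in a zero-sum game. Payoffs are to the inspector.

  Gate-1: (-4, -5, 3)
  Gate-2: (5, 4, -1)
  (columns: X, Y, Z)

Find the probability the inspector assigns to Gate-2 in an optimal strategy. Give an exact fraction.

8/13

Row minima: Gate-1 → -5, Gate-2 → -1; maximin = -1.
Column maxima: X → 5, Y → 4, Z → 3; minimax = 3.
-1 ≠ 3, so there is no saddle point; optimal play is mixed.
X is strictly dominated by Y (it gives the inspector strictly more in every row), so the smuggler never plays it.
On the remaining 2×2 (Gate-1, Gate-2 vs Y, Z):
Let the inspector play Gate-1 with probability p. Expected payoff against Y: (-5)p + 4(1−p) = −9p + 4; against Z: 3p + (-1)(1−p) = 4p − 1.
Setting these equal: −9p + 4 = 4p − 1 ⇒ −13p = -5 ⇒ p = 5/13, and the value is (-9)·(5/13) + 4 = 7/13.
For the smuggler: with q = P(Y), equating Gate-1's and Gate-2's payoffs gives −8q + 3 = 5q − 1 ⇒ q = 4/13.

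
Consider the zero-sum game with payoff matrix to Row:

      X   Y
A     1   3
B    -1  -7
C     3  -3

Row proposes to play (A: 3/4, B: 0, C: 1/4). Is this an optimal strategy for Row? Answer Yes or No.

Yes

Against X this mix gives (3/4)·1 + (1/4)·3 = 3/2.
Against Y this mix gives (3/4)·3 + (1/4)·(-3) = 3/2.
All of Column's active replies (X, Y) yield 3/2, and no column does worse for Row. The mix makes Column indifferent and guarantees 3/2, so it is optimal.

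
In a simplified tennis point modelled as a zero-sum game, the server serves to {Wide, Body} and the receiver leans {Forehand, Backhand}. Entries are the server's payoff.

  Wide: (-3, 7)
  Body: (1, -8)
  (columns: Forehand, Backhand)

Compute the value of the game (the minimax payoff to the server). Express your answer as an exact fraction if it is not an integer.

-17/19

Row minima: Wide → -3, Body → -8; maximin = -3.
Column maxima: Forehand → 1, Backhand → 7; minimax = 1.
-3 ≠ 1, so there is no saddle point; optimal play is mixed.
Let the server play Wide with probability p. Expected payoff against Forehand: (-3)p + 1(1−p) = −4p + 1; against Backhand: 7p + (-8)(1−p) = 15p − 8.
Setting these equal: −4p + 1 = 15p − 8 ⇒ −19p = -9 ⇒ p = 9/19, and the value is (-4)·(9/19) + 1 = -17/19.
For the receiver: with q = P(Forehand), equating Wide's and Body's payoffs gives −10q + 7 = 9q − 8 ⇒ q = 15/19.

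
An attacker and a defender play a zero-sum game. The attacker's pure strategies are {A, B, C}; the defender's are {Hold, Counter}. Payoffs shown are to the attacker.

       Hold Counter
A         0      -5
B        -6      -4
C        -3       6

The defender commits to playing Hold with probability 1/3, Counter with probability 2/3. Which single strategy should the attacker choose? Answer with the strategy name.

Expected payoff of A: (1/3)·0 + (2/3)·(-5) = -10/3.
Expected payoff of B: (1/3)·(-6) + (2/3)·(-4) = -14/3.
Expected payoff of C: (1/3)·(-3) + (2/3)·6 = 3.
The largest is 3, so the attacker's best response is C.

C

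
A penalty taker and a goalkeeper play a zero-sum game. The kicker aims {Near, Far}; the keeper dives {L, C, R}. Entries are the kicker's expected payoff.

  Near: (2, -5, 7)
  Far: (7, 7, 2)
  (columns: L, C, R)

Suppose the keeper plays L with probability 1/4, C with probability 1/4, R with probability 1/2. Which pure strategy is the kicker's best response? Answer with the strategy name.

Far

Expected payoff of Near: (1/4)·2 + (1/4)·(-5) + (1/2)·7 = 11/4.
Expected payoff of Far: (1/4)·7 + (1/4)·7 + (1/2)·2 = 9/2.
The largest is 9/2, so the kicker's best response is Far.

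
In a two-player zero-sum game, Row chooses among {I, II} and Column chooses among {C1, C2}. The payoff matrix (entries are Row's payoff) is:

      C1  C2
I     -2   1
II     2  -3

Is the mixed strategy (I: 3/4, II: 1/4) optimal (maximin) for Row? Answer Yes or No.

No

Against C1 this mix gives (3/4)·(-2) + (1/4)·2 = -1.
Against C2 this mix gives (3/4)·1 + (1/4)·(-3) = 0.
Column will play C1, holding Row to -1. Shifting weight toward the row that does better against C1 would raise this floor (the equalizing mix achieves -1/2 against both C1 and C2), so the proposed strategy is not optimal.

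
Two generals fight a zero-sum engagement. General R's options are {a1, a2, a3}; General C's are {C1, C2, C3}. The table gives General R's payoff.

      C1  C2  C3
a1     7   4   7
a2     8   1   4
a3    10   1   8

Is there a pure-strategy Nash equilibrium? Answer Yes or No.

Yes

Row minima: a1 → 4, a2 → 1, a3 → 1; maximin = 4.
Column maxima: C1 → 10, C2 → 4, C3 → 8; minimax = 4.
maximin = minimax = 4, so a saddle point exists.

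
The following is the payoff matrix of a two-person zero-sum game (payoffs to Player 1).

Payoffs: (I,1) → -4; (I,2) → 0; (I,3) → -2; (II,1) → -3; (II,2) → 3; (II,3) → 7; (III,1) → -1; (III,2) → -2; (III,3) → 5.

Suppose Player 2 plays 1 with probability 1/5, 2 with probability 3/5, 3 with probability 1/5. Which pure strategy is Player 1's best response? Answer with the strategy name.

II

Expected payoff of I: (1/5)·(-4) + (3/5)·0 + (1/5)·(-2) = -6/5.
Expected payoff of II: (1/5)·(-3) + (3/5)·3 + (1/5)·7 = 13/5.
Expected payoff of III: (1/5)·(-1) + (3/5)·(-2) + (1/5)·5 = -2/5.
The largest is 13/5, so Player 1's best response is II.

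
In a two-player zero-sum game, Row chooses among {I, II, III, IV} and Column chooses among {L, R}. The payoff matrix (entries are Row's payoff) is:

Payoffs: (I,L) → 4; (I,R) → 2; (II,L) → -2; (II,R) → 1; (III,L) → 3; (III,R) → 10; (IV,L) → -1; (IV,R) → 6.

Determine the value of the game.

34/9

Row minima: I → 2, II → -2, III → 3, IV → -1; maximin = 3.
Column maxima: L → 4, R → 10; minimax = 4.
3 ≠ 4, so there is no saddle point; optimal play is mixed.
II is strictly dominated by I, so Row never plays it.
IV is strictly dominated by III, so Row never plays it.
On the remaining 2×2 (I, III vs L, R):
Let Row play I with probability p. Expected payoff against L: 4p + 3(1−p) = p + 3; against R: 2p + 10(1−p) = −8p + 10.
Setting these equal: p + 3 = −8p + 10 ⇒ 9p = 7 ⇒ p = 7/9, and the value is (1)·(7/9) + 3 = 34/9.
For Column: with q = P(L), equating I's and III's payoffs gives 2q + 2 = −7q + 10 ⇒ q = 8/9.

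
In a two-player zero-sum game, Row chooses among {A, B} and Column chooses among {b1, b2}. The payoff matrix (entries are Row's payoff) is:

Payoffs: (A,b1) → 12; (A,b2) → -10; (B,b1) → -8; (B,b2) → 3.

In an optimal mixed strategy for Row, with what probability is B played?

Row minima: A → -10, B → -8; maximin = -8.
Column maxima: b1 → 12, b2 → 3; minimax = 3.
-8 ≠ 3, so there is no saddle point; optimal play is mixed.
Let Row play A with probability p. Expected payoff against b1: 12p + (-8)(1−p) = 20p − 8; against b2: (-10)p + 3(1−p) = −13p + 3.
Setting these equal: 20p − 8 = −13p + 3 ⇒ 33p = 11 ⇒ p = 1/3, and the value is (20)·(1/3) − 8 = -4/3.
For Column: with q = P(b1), equating A's and B's payoffs gives 22q − 10 = −11q + 3 ⇒ q = 13/33.

2/3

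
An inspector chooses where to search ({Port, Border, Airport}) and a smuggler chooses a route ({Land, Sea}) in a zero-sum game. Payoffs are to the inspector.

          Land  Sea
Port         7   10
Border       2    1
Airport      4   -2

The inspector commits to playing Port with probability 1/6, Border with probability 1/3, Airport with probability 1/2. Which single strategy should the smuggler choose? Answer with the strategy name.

If the smuggler plays Land, the inspector's expected payoff is (1/6)·7 + (1/3)·2 + (1/2)·4 = 23/6.
If the smuggler plays Sea, the inspector's expected payoff is (1/6)·10 + (1/3)·1 + (1/2)·(-2) = 1.
The smuggler minimizes the inspector's payoff; the smallest is 1, so the best response is Sea.

Sea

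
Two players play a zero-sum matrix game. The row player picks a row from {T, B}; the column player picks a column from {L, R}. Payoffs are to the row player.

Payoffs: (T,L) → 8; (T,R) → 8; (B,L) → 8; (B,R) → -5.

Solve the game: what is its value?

Row minima: T → 8, B → -5; maximin = 8.
Column maxima: L → 8, R → 8; minimax = 8.
Since maximin = minimax = 8, there is a saddle point and the value is 8.

8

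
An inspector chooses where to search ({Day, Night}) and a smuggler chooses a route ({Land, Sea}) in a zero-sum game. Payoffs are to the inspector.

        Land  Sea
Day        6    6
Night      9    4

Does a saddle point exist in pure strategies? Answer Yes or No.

Row minima: Day → 6, Night → 4; maximin = 6.
Column maxima: Land → 9, Sea → 6; minimax = 6.
maximin = minimax = 6, so a saddle point exists.

Yes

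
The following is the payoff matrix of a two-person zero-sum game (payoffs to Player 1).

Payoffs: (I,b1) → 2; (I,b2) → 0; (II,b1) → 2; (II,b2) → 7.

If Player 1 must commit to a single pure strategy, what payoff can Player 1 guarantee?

Row minima: I → 0, II → 2.
The best of these is 2.

2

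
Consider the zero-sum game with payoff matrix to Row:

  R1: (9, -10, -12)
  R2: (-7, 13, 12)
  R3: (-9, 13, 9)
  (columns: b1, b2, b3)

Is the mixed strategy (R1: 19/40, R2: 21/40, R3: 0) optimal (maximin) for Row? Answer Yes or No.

Against b1 this mix gives (19/40)·9 + (21/40)·(-7) = 3/5.
Against b2 this mix gives (19/40)·(-10) + (21/40)·13 = 83/40.
Against b3 this mix gives (19/40)·(-12) + (21/40)·12 = 3/5.
All of Column's active replies (b1, b3) yield 3/5, and no column does worse for Row. The mix makes Column indifferent and guarantees 3/5, so it is optimal.

Yes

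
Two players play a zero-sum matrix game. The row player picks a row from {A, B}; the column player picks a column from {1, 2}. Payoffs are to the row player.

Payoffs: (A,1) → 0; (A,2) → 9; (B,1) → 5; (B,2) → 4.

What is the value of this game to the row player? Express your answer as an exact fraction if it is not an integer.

9/2

Row minima: A → 0, B → 4; maximin = 4.
Column maxima: 1 → 5, 2 → 9; minimax = 5.
4 ≠ 5, so there is no saddle point; optimal play is mixed.
Let the row player play A with probability p. Expected payoff against 1: 0p + 5(1−p) = −5p + 5; against 2: 9p + 4(1−p) = 5p + 4.
Setting these equal: −5p + 5 = 5p + 4 ⇒ −10p = -1 ⇒ p = 1/10, and the value is (-5)·(1/10) + 5 = 9/2.
For the column player: with q = P(1), equating A's and B's payoffs gives −9q + 9 = q + 4 ⇒ q = 1/2.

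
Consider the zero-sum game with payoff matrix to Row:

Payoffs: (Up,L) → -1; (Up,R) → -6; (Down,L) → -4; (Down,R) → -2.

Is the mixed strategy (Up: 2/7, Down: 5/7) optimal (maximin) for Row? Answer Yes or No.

Against L this mix gives (2/7)·(-1) + (5/7)·(-4) = -22/7.
Against R this mix gives (2/7)·(-6) + (5/7)·(-2) = -22/7.
All of Column's active replies (L, R) yield -22/7, and no column does worse for Row. The mix makes Column indifferent and guarantees -22/7, so it is optimal.

Yes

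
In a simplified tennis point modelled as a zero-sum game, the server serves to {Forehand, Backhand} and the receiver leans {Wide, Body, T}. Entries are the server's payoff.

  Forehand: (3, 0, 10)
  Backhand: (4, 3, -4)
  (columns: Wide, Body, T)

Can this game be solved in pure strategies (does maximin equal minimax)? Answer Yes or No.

Row minima: Forehand → 0, Backhand → -4; maximin = 0.
Column maxima: Wide → 4, Body → 3, T → 10; minimax = 3.
0 ≠ 3, so no pure-strategy equilibrium exists.

No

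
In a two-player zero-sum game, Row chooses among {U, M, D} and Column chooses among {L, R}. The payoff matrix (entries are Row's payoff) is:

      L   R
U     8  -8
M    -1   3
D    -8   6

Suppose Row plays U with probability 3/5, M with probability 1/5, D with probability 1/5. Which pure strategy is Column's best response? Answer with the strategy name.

R

If Column plays L, Row's expected payoff is (3/5)·8 + (1/5)·(-1) + (1/5)·(-8) = 3.
If Column plays R, Row's expected payoff is (3/5)·(-8) + (1/5)·3 + (1/5)·6 = -3.
Column minimizes Row's payoff; the smallest is -3, so the best response is R.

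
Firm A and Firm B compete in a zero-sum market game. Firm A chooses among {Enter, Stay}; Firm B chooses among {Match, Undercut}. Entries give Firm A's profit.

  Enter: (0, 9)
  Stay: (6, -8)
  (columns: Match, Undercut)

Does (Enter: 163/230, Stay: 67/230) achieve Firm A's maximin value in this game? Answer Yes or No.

Against Match this mix gives (163/230)·0 + (67/230)·6 = 201/115.
Against Undercut this mix gives (163/230)·9 + (67/230)·(-8) = 931/230.
Firm B will play Match, holding Firm A to 201/115. Shifting weight toward the row that does better against Match would raise this floor (the equalizing mix achieves 54/23 against both Match and Undercut), so the proposed strategy is not optimal.

No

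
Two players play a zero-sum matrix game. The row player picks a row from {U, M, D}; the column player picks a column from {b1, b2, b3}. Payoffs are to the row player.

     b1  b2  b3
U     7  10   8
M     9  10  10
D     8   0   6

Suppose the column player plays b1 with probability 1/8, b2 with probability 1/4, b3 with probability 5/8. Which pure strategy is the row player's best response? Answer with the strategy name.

Expected payoff of U: (1/8)·7 + (1/4)·10 + (5/8)·8 = 67/8.
Expected payoff of M: (1/8)·9 + (1/4)·10 + (5/8)·10 = 79/8.
Expected payoff of D: (1/8)·8 + (1/4)·0 + (5/8)·6 = 19/4.
The largest is 79/8, so the row player's best response is M.

M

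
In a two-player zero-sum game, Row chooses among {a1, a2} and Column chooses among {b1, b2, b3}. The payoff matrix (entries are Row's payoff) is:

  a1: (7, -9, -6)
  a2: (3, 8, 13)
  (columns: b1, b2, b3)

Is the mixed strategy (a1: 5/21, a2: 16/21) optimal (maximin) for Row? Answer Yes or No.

Yes

Against b1 this mix gives (5/21)·7 + (16/21)·3 = 83/21.
Against b2 this mix gives (5/21)·(-9) + (16/21)·8 = 83/21.
Against b3 this mix gives (5/21)·(-6) + (16/21)·13 = 178/21.
All of Column's active replies (b1, b2) yield 83/21, and no column does worse for Row. The mix makes Column indifferent and guarantees 83/21, so it is optimal.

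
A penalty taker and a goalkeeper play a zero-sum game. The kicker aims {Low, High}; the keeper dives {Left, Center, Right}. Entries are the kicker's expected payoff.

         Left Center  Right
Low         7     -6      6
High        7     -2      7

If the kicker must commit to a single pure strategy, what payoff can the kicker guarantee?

Row minima: Low → -6, High → -2.
The best of these is -2.

-2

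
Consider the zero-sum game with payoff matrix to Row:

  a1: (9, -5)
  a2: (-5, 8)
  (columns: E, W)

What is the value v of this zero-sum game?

Row minima: a1 → -5, a2 → -5; maximin = -5.
Column maxima: E → 9, W → 8; minimax = 8.
-5 ≠ 8, so there is no saddle point; optimal play is mixed.
Let Row play a1 with probability p. Expected payoff against E: 9p + (-5)(1−p) = 14p − 5; against W: (-5)p + 8(1−p) = −13p + 8.
Setting these equal: 14p − 5 = −13p + 8 ⇒ 27p = 13 ⇒ p = 13/27, and the value is (14)·(13/27) − 5 = 47/27.
For Column: with q = P(E), equating a1's and a2's payoffs gives 14q − 5 = −13q + 8 ⇒ q = 13/27.

47/27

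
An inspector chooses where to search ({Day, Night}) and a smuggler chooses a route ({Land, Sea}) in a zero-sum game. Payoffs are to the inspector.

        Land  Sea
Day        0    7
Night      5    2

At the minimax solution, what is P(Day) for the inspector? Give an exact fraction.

3/10

Row minima: Day → 0, Night → 2; maximin = 2.
Column maxima: Land → 5, Sea → 7; minimax = 5.
2 ≠ 5, so there is no saddle point; optimal play is mixed.
Let the inspector play Day with probability p. Expected payoff against Land: 0p + 5(1−p) = −5p + 5; against Sea: 7p + 2(1−p) = 5p + 2.
Setting these equal: −5p + 5 = 5p + 2 ⇒ −10p = -3 ⇒ p = 3/10, and the value is (-5)·(3/10) + 5 = 7/2.
For the smuggler: with q = P(Land), equating Day's and Night's payoffs gives −7q + 7 = 3q + 2 ⇒ q = 1/2.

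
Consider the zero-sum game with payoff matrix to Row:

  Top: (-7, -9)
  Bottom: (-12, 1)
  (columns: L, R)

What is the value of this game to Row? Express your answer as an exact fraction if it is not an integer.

Row minima: Top → -9, Bottom → -12; maximin = -9.
Column maxima: L → -7, R → 1; minimax = -7.
-9 ≠ -7, so there is no saddle point; optimal play is mixed.
Let Row play Top with probability p. Expected payoff against L: (-7)p + (-12)(1−p) = 5p − 12; against R: (-9)p + 1(1−p) = −10p + 1.
Setting these equal: 5p − 12 = −10p + 1 ⇒ 15p = 13 ⇒ p = 13/15, and the value is (5)·(13/15) − 12 = -23/3.
For Column: with q = P(L), equating Top's and Bottom's payoffs gives 2q − 9 = −13q + 1 ⇒ q = 2/3.

-23/3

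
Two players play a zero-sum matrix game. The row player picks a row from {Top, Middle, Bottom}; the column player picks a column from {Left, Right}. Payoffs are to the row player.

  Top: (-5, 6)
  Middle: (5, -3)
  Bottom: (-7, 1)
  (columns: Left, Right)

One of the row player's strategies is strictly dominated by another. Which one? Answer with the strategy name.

Top gives a strictly higher payoff than Bottom against every column: -5 > -7, 6 > 1.
So Bottom is strictly dominated and the row player never plays it.

Bottom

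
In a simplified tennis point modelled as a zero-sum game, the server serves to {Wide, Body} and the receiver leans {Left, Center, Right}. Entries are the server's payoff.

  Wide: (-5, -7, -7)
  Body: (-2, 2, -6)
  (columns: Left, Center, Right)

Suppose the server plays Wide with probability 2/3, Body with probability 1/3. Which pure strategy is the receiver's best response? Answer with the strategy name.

If the receiver plays Left, the server's expected payoff is (2/3)·(-5) + (1/3)·(-2) = -4.
If the receiver plays Center, the server's expected payoff is (2/3)·(-7) + (1/3)·2 = -4.
If the receiver plays Right, the server's expected payoff is (2/3)·(-7) + (1/3)·(-6) = -20/3.
The receiver minimizes the server's payoff; the smallest is -20/3, so the best response is Right.

Right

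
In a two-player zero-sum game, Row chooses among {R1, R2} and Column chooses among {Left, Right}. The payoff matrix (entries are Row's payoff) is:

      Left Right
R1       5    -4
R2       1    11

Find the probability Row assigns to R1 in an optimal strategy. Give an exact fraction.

Row minima: R1 → -4, R2 → 1; maximin = 1.
Column maxima: Left → 5, Right → 11; minimax = 5.
1 ≠ 5, so there is no saddle point; optimal play is mixed.
Let Row play R1 with probability p. Expected payoff against Left: 5p + 1(1−p) = 4p + 1; against Right: (-4)p + 11(1−p) = −15p + 11.
Setting these equal: 4p + 1 = −15p + 11 ⇒ 19p = 10 ⇒ p = 10/19, and the value is (4)·(10/19) + 1 = 59/19.
For Column: with q = P(Left), equating R1's and R2's payoffs gives 9q − 4 = −10q + 11 ⇒ q = 15/19.

10/19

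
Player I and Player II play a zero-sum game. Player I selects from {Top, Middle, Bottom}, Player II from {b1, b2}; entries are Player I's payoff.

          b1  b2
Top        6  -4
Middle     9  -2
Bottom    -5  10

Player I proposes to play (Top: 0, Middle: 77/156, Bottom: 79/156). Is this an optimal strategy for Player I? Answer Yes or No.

No

Against b1 this mix gives (77/156)·9 + (79/156)·(-5) = 149/78.
Against b2 this mix gives (77/156)·(-2) + (79/156)·10 = 53/13.
Player II will play b1, holding Player I to 149/78. Shifting weight toward the row that does better against b1 would raise this floor (the equalizing mix achieves 40/13 against both b1 and b2), so the proposed strategy is not optimal.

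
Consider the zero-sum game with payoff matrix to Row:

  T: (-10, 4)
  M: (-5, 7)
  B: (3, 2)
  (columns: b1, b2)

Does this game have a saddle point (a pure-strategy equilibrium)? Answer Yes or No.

Row minima: T → -10, M → -5, B → 2; maximin = 2.
Column maxima: b1 → 3, b2 → 7; minimax = 3.
2 ≠ 3, so no pure-strategy equilibrium exists.

No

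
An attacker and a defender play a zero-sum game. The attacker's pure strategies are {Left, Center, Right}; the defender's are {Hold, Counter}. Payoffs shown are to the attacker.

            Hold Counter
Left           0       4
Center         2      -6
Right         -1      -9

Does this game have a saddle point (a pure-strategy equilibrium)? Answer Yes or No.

Row minima: Left → 0, Center → -6, Right → -9; maximin = 0.
Column maxima: Hold → 2, Counter → 4; minimax = 2.
0 ≠ 2, so no pure-strategy equilibrium exists.

No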